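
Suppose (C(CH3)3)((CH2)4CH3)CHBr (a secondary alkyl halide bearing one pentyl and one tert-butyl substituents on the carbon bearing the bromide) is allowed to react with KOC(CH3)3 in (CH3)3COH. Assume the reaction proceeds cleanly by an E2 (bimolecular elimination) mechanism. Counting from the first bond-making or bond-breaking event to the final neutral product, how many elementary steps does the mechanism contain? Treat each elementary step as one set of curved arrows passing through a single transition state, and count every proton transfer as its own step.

Step 1: The strong base (CH3)3CO⁻ removes a β-hydrogen; in the same concerted event the electrons of the breaking C–H bond form the new π(C=C) bond and the C–Br σ-bond breaks, expelling Br⁻. Anti-periplanar geometry; one transition state.
Total: 1 elementary step.

1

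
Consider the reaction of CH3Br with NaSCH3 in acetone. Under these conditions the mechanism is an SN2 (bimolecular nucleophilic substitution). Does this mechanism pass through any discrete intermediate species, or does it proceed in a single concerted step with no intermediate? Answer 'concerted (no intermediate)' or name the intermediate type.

concerted (no intermediate)

Backside attack by CH3S⁻ on the carbon bearing the bromide: the new C–S bond forms as the C–Br bond breaks, with Walden inversion at carbon.
All bond changes occur in one transition state; no discrete intermediate is formed.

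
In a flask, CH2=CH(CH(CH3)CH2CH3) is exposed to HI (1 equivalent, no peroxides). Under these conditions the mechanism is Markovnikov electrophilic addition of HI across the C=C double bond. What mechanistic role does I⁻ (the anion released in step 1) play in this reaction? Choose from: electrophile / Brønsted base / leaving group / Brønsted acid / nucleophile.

nucleophile

Step 3: The I⁻ anion donates a lone pair to the carbocation, forming the new C–I σ-bond and giving the neutral alkyl halide.
I⁻ (the anion released in step 1) donates an electron pair to form a new σ-bond to carbon — it is the nucleophile.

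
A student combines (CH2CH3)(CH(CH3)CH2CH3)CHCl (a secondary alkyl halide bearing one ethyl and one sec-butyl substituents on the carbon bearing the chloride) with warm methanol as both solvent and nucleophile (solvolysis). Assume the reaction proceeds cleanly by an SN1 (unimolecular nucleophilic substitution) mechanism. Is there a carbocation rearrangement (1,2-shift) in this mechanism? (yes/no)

yes

The first-formed carbocation is secondary.
The adjacent sec-butyl carbon already bears 2 other carbon substituents and has a hydrogen to migrate; after a 1,2-hydride shift from that carbon the positive charge sits on a tertiary centre.
Tertiary is more stable than secondary, so the shift occurs.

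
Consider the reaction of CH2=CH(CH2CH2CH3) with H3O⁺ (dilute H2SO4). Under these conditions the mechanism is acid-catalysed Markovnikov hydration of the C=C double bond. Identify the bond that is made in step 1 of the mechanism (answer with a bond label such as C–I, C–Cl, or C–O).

Step 1: Electrophilic addition begins with the π(C=C) electrons forming a bond to the proton of H3O⁺. Following Markovnikov's rule, the resulting cation is secondary. H2O is released.
The bond formed in this step is the C–H bond.

C–H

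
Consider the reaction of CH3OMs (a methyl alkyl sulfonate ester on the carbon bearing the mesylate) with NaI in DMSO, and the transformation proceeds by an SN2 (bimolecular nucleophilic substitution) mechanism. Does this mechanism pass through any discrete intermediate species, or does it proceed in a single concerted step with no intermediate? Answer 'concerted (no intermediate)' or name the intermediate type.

concerted (no intermediate)

Backside attack by I⁻ on the carbon bearing the mesylate: the new C–I bond forms as the C–O bond breaks, with Walden inversion at carbon.
All bond changes occur in one transition state; no discrete intermediate is formed.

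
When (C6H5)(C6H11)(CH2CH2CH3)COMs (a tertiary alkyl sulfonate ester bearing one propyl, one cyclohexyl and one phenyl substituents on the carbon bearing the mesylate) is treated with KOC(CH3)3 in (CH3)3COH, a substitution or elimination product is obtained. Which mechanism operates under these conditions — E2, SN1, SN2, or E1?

E2

Conditions: a strong/bulky base with a tertiary substrate bearing a β-hydrogen.
These conditions are the textbook signature of the E2 pathway.
A strong (often hindered) base removes a β-H in concert with loss of the leaving group — bimolecular elimination.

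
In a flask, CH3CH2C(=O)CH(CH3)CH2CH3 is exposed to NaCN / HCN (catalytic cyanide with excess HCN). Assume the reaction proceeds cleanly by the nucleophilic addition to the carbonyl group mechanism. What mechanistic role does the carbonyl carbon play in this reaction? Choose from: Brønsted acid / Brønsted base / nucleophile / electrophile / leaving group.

Step 1: CN⁻ attacks the sp² carbonyl carbon; the C=O π bond breaks and the electrons end up as a lone pair on the alkoxide oxygen of the tetrahedral intermediate.
The carbonyl carbon accepts an electron pair into an empty or π* orbital — it is the electrophile.

electrophile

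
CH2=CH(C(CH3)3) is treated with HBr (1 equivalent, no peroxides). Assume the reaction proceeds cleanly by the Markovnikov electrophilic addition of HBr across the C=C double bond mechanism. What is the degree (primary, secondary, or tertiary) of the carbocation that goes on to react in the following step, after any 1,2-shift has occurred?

tertiary

Step 1: The π electrons of the C=C bond attack a proton of HBr; Markovnikov addition places the new C–H on the less-substituted alkene carbon, so the positive charge ends up on the more-substituted carbon — a secondary carbocation. The H–Br bond breaks heterolytically, releasing Br⁻.
Step 2: A 1,2-methyl shift from the adjacent tert-butyl carbon moves the positive charge from the secondary centre to an adjacent carbon, generating a more stable tertiary carbocation.
The cation rearranges from secondary to tertiary via a 1,2-methyl shift from the adjacent tert-butyl carbon; the tertiary cation is what reacts next.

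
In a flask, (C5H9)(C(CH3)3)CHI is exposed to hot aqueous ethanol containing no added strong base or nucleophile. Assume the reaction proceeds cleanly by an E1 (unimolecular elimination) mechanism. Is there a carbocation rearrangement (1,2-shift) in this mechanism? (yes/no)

yes

The first-formed carbocation is secondary.
The adjacent cyclopentyl carbon already bears 2 other carbon substituents and has a hydrogen to migrate; after a 1,2-hydride shift from that carbon the positive charge sits on a tertiary centre.
Tertiary is more stable than secondary, so the shift occurs.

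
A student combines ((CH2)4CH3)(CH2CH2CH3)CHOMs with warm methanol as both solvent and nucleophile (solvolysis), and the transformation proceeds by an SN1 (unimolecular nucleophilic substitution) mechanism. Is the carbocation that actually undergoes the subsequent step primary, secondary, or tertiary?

secondary

Step 1: Ionisation: the C–O σ-bond cleaves heterolytically; both bonding electrons depart with MsO⁻, leaving a secondary carbocation at the α-carbon.
No single 1,2-shift to an adjacent carbon would give a more-substituted cation, so no rearrangement occurs.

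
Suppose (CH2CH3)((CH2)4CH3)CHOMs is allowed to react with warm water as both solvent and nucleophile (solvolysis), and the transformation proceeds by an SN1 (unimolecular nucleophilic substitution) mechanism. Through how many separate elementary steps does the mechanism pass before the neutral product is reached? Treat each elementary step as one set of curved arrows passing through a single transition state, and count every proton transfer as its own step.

3

Step 1: Ionisation: the C–O σ-bond cleaves heterolytically; both bonding electrons depart with MsO⁻, leaving a secondary carbocation at the α-carbon.
(No 1,2-shift: no single shift to an adjacent carbon would give a more stable cation.)
Step 2: Nucleophilic capture: the oxygen of H2O bonds to the cationic carbon, producing an oxonium-ion intermediate.
Step 3: Deprotonation of the oxonium oxygen by solvent water yields the neutral alcohol.
Total: 3 elementary steps.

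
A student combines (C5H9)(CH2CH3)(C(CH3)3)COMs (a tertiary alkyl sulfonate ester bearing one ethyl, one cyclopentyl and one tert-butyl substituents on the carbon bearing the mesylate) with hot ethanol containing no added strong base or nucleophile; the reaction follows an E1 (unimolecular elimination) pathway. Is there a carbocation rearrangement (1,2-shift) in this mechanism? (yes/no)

The first-formed carbocation is tertiary.
No single 1,2-shift to an adjacent carbon would produce a more-substituted cation than the one already present, so no rearrangement occurs.

no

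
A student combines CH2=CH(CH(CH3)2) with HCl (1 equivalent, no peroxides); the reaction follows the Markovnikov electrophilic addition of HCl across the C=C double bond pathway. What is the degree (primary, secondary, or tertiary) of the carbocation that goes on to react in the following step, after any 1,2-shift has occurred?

tertiary

Step 1: Protonation of the alkene by HCl: the π bond acts as the nucleophile and picks up H⁺, giving the more stable (Markovnikov) secondary carbocation. The H–Cl bond breaks heterolytically, releasing Cl⁻.
Step 2: A hydride (H with its bonding pair) migrates from the adjacent isopropyl carbon to the cationic centre — a 1,2-hydride shift — upgrading the secondary cation to a tertiary one.
The cation rearranges from secondary to tertiary via a 1,2-hydride shift from the adjacent isopropyl carbon; the tertiary cation is what reacts next.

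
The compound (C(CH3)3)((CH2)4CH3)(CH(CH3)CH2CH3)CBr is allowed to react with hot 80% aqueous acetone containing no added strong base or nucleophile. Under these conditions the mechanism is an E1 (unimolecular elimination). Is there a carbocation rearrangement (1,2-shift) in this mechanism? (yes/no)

The first-formed carbocation is tertiary.
No single 1,2-shift to an adjacent carbon would produce a more-substituted cation than the one already present, so no rearrangement occurs.

no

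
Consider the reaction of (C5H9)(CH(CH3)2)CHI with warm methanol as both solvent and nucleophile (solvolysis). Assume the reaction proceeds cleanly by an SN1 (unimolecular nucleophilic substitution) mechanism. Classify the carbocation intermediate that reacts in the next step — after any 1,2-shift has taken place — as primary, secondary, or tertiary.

tertiary

Step 1: The C–I bond breaks with both electrons going to the iodide; I⁻ leaves and a secondary carbocation remains.
Step 2: Carbocation rearrangement: a 1,2-hydride shift from the adjacent isopropyl carbon converts the initially-formed secondary cation into the more stable tertiary cation.
The cation rearranges from secondary to tertiary via a 1,2-hydride shift from the adjacent isopropyl carbon; the tertiary cation is what reacts next.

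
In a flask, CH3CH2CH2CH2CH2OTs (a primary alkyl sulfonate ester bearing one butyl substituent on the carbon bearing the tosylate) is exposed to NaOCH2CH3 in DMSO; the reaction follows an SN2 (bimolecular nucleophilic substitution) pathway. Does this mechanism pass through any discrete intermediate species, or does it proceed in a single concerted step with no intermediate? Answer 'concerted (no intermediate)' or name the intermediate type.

CH3CH2O⁻ attacks the back face of the α-carbon while TsO⁻ departs with the C–O bonding pair — a single concerted displacement through a pentacoordinate transition state.
All bond changes occur in one transition state; no discrete intermediate is formed.

concerted (no intermediate)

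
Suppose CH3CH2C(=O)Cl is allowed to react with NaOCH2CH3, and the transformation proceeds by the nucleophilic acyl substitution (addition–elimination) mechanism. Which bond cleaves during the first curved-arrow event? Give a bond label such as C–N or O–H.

π(C=O)

Step 1: Nucleophilic addition of CH3CH2O⁻ to the acyl carbon breaks the π(C=O) bond and yields a tetrahedral, anionic intermediate.
The bond broken in this step is the π(C=O) bond.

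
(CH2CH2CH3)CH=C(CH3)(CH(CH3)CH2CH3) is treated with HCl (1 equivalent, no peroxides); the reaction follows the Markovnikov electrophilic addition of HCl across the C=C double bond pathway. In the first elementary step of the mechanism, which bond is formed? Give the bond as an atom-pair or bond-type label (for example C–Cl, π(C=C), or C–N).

Step 1: The π electrons of the C=C bond attack a proton of HCl; Markovnikov addition places the new C–H on the less-substituted alkene carbon, so the positive charge ends up on the more-substituted carbon — a tertiary carbocation. The H–Cl bond breaks heterolytically, releasing Cl⁻.
The bond formed in this step is the C–H bond.

C–H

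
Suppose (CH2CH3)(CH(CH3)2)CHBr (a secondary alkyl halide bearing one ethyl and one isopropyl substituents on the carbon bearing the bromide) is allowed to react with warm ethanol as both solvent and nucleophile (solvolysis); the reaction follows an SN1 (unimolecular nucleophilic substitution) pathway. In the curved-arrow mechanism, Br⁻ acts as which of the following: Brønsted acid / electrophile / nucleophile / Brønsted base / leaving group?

Step 1: The C–Br bond breaks with both electrons going to the bromide; Br⁻ leaves and a secondary carbocation remains.
Br⁻ departs with both electrons of the breaking σ-bond — that is the definition of a leaving group.

leaving group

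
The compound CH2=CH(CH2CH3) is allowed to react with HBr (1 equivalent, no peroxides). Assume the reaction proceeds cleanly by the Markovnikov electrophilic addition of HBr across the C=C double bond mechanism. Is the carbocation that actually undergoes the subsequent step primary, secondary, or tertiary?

Step 1: The π electrons of the C=C bond attack a proton of HBr; Markovnikov addition places the new C–H on the less-substituted alkene carbon, so the positive charge ends up on the more-substituted carbon — a secondary carbocation. The H–Br bond breaks heterolytically, releasing Br⁻.
No single 1,2-shift to an adjacent carbon would give a more-substituted cation, so no rearrangement occurs.

secondary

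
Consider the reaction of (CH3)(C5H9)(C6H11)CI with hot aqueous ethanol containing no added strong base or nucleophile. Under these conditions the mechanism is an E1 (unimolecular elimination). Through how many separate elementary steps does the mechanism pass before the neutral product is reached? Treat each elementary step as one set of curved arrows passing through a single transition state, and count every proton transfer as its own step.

2

Step 1: Unassisted departure of I⁻ (taking the C–I bonding pair) generates a tertiary carbocation.
(No 1,2-shift: no single shift to an adjacent carbon would give a more stable cation.)
Step 2: A water (or ethanol) molecule (solvent) deprotonates a β-carbon; as the C–H bond breaks, those electrons form the new alkene π bond.
Total: 2 elementary steps.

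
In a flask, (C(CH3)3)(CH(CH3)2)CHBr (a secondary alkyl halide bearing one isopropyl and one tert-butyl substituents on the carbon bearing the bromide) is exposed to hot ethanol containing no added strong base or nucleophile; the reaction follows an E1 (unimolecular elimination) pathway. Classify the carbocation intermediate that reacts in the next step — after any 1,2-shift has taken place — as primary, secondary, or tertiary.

Step 1: Rate-determining heterolysis of the C–Br bond gives Br⁻ and a secondary carbocation.
Step 2: Carbocation rearrangement: a 1,2-hydride shift from the adjacent isopropyl carbon converts the initially-formed secondary cation into the more stable tertiary cation.
The cation rearranges from secondary to tertiary via a 1,2-hydride shift from the adjacent isopropyl carbon; the tertiary cation is what reacts next.

tertiary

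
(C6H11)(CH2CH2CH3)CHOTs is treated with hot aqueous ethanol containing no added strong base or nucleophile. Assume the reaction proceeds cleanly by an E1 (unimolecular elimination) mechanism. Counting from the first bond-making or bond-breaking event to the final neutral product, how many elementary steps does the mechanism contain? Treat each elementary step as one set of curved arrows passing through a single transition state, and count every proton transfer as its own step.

Step 1: The C–O bond breaks with both electrons going to the tosylate; TsO⁻ leaves and a secondary carbocation remains.
Step 2: A hydride (H with its bonding pair) migrates from the adjacent cyclohexyl carbon to the cationic centre — a 1,2-hydride shift — upgrading the secondary cation to a tertiary one.
Step 3: A water (or ethanol) molecule (solvent) deprotonates a β-carbon; as the C–H bond breaks, those electrons form the new alkene π bond.
Total: 3 elementary steps.

3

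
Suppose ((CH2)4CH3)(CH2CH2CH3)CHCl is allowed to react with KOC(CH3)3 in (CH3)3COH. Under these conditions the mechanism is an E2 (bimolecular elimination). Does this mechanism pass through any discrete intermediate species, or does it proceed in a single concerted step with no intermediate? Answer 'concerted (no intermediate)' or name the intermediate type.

concerted (no intermediate)

The strong base (CH3)3CO⁻ removes a β-hydrogen; in the same concerted event the electrons of the breaking C–H bond form the new π(C=C) bond and the C–Cl σ-bond breaks, expelling Cl⁻. Anti-periplanar geometry; one transition state.
All bond changes occur in one transition state; no discrete intermediate is formed.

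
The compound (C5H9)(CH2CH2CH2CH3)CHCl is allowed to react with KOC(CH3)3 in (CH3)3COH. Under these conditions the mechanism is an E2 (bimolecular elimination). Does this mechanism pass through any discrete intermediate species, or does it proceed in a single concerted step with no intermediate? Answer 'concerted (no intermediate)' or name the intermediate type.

The strong base (CH3)3CO⁻ removes a β-hydrogen; in the same concerted event the electrons of the breaking C–H bond form the new π(C=C) bond and the C–Cl σ-bond breaks, expelling Cl⁻. Anti-periplanar geometry; one transition state.
All bond changes occur in one transition state; no discrete intermediate is formed.

concerted (no intermediate)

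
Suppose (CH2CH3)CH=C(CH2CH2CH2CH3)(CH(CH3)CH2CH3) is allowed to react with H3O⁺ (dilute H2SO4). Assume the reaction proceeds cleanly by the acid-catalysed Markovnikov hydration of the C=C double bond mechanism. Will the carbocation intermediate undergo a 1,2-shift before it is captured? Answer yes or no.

The first-formed carbocation is tertiary.
No single 1,2-shift to an adjacent carbon would produce a more-substituted cation than the one already present, so no rearrangement occurs.

no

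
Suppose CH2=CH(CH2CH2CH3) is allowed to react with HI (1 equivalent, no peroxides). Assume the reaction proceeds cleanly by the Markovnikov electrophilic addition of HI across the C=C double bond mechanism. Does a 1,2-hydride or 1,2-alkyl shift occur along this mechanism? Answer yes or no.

The first-formed carbocation is secondary.
No single 1,2-shift to an adjacent carbon would produce a more-substituted cation than the one already present, so no rearrangement occurs.

no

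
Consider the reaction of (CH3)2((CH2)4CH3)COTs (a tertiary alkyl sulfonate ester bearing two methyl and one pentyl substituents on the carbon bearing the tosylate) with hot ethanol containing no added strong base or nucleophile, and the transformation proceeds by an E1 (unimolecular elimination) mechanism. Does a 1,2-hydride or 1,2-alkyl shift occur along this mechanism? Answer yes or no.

no

The first-formed carbocation is tertiary.
No single 1,2-shift to an adjacent carbon would produce a more-substituted cation than the one already present, so no rearrangement occurs.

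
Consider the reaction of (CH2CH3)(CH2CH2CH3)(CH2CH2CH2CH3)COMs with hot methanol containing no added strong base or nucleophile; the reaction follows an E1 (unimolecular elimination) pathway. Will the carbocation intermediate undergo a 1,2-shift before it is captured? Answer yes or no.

no

The first-formed carbocation is tertiary.
No single 1,2-shift to an adjacent carbon would produce a more-substituted cation than the one already present, so no rearrangement occurs.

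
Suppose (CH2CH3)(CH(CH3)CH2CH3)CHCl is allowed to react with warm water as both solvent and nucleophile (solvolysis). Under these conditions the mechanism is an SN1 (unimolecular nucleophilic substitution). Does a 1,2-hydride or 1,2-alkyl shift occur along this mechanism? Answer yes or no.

yes

The first-formed carbocation is secondary.
The adjacent sec-butyl carbon already bears 2 other carbon substituents and has a hydrogen to migrate; after a 1,2-hydride shift from that carbon the positive charge sits on a tertiary centre.
Tertiary is more stable than secondary, so the shift occurs.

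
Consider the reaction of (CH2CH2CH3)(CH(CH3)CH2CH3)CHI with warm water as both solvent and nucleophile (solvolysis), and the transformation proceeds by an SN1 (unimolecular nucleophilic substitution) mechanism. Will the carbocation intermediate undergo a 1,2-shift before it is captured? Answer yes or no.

The first-formed carbocation is secondary.
The adjacent sec-butyl carbon already bears 2 other carbon substituents and has a hydrogen to migrate; after a 1,2-hydride shift from that carbon the positive charge sits on a tertiary centre.
Tertiary is more stable than secondary, so the shift occurs.

yes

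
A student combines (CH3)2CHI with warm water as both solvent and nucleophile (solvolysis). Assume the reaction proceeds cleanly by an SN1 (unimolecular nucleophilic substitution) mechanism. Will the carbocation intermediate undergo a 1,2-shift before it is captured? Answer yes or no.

The first-formed carbocation is secondary.
No single 1,2-shift to an adjacent carbon would produce a more-substituted cation than the one already present, so no rearrangement occurs.

no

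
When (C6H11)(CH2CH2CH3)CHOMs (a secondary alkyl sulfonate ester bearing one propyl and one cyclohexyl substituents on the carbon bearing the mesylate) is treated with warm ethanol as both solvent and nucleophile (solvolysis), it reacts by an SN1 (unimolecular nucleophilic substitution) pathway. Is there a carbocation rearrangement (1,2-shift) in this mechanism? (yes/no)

yes

The first-formed carbocation is secondary.
The adjacent cyclohexyl carbon already bears 2 other carbon substituents and has a hydrogen to migrate; after a 1,2-hydride shift from that carbon the positive charge sits on a tertiary centre.
Tertiary is more stable than secondary, so the shift occurs.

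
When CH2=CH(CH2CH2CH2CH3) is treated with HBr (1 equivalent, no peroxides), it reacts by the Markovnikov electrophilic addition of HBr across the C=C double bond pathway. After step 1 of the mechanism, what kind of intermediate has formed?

Step 1: Electrophilic addition begins with the π(C=C) electrons forming a bond to the proton of HBr. Following Markovnikov's rule, the resulting cation is secondary. The H–Br bond breaks heterolytically, releasing Br⁻.
After step 1 the species present is a secondary carbocation.

secondary carbocation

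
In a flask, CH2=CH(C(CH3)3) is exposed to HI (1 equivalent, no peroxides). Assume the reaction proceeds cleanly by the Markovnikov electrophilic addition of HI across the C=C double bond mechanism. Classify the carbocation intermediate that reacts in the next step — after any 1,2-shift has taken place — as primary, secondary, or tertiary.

tertiary

Step 1: Electrophilic addition begins with the π(C=C) electrons forming a bond to the proton of HI. Following Markovnikov's rule, the resulting cation is secondary. The H–I bond breaks heterolytically, releasing I⁻.
Step 2: Carbocation rearrangement: a 1,2-methyl shift from the adjacent tert-butyl carbon converts the initially-formed secondary cation into the more stable tertiary cation.
The cation rearranges from secondary to tertiary via a 1,2-methyl shift from the adjacent tert-butyl carbon; the tertiary cation is what reacts next.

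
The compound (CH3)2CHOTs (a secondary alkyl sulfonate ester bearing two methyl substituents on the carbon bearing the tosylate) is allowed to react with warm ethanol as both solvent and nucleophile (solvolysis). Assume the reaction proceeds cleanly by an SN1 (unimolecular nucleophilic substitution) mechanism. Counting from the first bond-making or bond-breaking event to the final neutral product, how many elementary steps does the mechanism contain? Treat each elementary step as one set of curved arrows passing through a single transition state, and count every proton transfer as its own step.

Step 1: Ionisation: the C–O σ-bond cleaves heterolytically; both bonding electrons depart with TsO⁻, leaving a secondary carbocation at the α-carbon.
(No 1,2-shift: no single shift to an adjacent carbon would give a more stable cation.)
Step 2: A lone pair on the oxygen of CH3CH2OH attacks the carbocation, forming a new C–O σ-bond and an oxonium ion.
Step 3: A second solvent molecule removes the proton on oxygen, giving the neutral ether product.
Total: 3 elementary steps.

3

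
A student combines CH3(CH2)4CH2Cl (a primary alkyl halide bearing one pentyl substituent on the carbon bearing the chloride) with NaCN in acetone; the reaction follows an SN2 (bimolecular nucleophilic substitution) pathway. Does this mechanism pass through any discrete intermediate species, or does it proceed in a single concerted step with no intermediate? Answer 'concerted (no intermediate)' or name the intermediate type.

Backside attack by CN⁻ on the carbon bearing the chloride: the new C–C bond forms as the C–Cl bond breaks, with Walden inversion at carbon.
All bond changes occur in one transition state; no discrete intermediate is formed.

concerted (no intermediate)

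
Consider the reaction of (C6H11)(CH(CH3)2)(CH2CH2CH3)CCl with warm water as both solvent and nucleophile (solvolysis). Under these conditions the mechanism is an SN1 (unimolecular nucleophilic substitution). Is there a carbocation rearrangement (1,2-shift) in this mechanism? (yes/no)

The first-formed carbocation is tertiary.
No single 1,2-shift to an adjacent carbon would produce a more-substituted cation than the one already present, so no rearrangement occurs.

no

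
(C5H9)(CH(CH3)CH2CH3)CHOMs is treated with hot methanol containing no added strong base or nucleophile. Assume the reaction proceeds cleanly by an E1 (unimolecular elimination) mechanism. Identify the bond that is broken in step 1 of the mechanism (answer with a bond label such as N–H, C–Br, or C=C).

Step 1: Unassisted departure of MsO⁻ (taking the C–O bonding pair) generates a secondary carbocation.
The bond broken in this step is the C–O bond.

C–O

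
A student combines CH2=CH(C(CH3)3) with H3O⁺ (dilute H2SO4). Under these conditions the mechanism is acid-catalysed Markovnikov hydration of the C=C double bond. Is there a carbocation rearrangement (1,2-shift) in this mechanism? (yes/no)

The first-formed carbocation is secondary.
The adjacent tert-butyl carbon has no hydrogen but bears methyl groups; migration of one methyl with its bonding pair (a 1,2-methyl shift) places the charge on a tertiary centre.
Tertiary is more stable than secondary, so the shift occurs.

yes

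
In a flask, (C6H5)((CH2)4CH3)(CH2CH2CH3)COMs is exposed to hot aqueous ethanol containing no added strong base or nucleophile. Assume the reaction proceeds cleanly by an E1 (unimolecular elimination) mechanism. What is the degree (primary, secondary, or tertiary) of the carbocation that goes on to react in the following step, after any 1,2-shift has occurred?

tertiary

Step 1: Rate-determining heterolysis of the C–O bond gives MsO⁻ and a tertiary carbocation.
No single 1,2-shift to an adjacent carbon would give a more-substituted cation, so no rearrangement occurs.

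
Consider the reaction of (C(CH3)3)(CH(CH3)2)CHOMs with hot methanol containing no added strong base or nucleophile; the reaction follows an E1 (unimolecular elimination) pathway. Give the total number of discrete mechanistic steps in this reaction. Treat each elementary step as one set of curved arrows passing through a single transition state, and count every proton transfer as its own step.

Step 1: Ionisation: the C–O σ-bond cleaves heterolytically; both bonding electrons depart with MsO⁻, leaving a secondary carbocation at the α-carbon.
Step 2: Carbocation rearrangement: a 1,2-hydride shift from the adjacent isopropyl carbon converts the initially-formed secondary cation into the more stable tertiary cation.
Step 3: A methanol molecule (solvent) deprotonates a β-carbon; as the C–H bond breaks, those electrons form the new alkene π bond.
Total: 3 elementary steps.

3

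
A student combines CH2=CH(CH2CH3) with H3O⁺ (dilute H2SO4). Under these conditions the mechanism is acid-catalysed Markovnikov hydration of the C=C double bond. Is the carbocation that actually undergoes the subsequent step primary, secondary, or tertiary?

Step 1: Electrophilic addition begins with the π(C=C) electrons forming a bond to the proton of H3O⁺. Following Markovnikov's rule, the resulting cation is secondary. H2O is released.
No single 1,2-shift to an adjacent carbon would give a more-substituted cation, so no rearrangement occurs.

secondary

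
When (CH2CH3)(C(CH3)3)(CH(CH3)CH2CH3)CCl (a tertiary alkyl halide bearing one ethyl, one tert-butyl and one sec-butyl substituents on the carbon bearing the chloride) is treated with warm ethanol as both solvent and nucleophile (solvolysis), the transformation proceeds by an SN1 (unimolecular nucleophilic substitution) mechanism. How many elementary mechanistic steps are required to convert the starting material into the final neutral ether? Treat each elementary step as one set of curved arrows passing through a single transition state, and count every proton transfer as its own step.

3

Step 1: Unassisted departure of Cl⁻ (taking the C–Cl bonding pair) generates a tertiary carbocation.
(No 1,2-shift: no single shift to an adjacent carbon would give a more stable cation.)
Step 2: Nucleophilic capture: the oxygen of CH3CH2OH bonds to the cationic carbon, producing an oxonium-ion intermediate.
Step 3: Proton transfer from the O–H of the oxonium ion to a solvent molecule delivers the neutral ether.
Total: 3 elementary steps.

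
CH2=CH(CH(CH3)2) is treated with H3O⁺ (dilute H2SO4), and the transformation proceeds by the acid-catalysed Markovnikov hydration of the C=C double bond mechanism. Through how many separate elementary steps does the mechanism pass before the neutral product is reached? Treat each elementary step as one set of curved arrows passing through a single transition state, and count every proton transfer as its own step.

Step 1: Protonation of the alkene by H3O⁺: the π bond acts as the nucleophile and picks up H⁺, giving the more stable (Markovnikov) secondary carbocation. H2O is released.
Step 2: A hydride (H with its bonding pair) migrates from the adjacent isopropyl carbon to the cationic centre — a 1,2-hydride shift — upgrading the secondary cation to a tertiary one.
Step 3: Water acts as the nucleophile: an oxygen lone pair bonds to the cationic carbon, giving an oxonium-ion intermediate.
Step 4: H2O removes a proton from the oxonium oxygen, regenerating H3O⁺ and giving the neutral alcohol.
Total: 4 elementary steps.

4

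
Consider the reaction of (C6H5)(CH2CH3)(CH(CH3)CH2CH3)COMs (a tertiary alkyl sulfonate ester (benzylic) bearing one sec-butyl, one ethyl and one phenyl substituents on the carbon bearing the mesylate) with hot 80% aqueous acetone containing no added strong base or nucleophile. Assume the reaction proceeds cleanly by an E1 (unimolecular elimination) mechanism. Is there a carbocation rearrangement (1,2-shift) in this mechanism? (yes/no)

no

The first-formed carbocation is tertiary.
No single 1,2-shift to an adjacent carbon would produce a more-substituted cation than the one already present, so no rearrangement occurs.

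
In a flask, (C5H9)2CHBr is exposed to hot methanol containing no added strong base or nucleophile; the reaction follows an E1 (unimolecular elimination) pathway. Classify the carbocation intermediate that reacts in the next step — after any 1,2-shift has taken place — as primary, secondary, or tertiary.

tertiary

Step 1: Unassisted departure of Br⁻ (taking the C–Br bonding pair) generates a secondary carbocation.
Step 2: A hydride (H with its bonding pair) migrates from the adjacent cyclopentyl carbon to the cationic centre — a 1,2-hydride shift — upgrading the secondary cation to a tertiary one.
The cation rearranges from secondary to tertiary via a 1,2-hydride shift from the adjacent cyclopentyl carbon; the tertiary cation is what reacts next.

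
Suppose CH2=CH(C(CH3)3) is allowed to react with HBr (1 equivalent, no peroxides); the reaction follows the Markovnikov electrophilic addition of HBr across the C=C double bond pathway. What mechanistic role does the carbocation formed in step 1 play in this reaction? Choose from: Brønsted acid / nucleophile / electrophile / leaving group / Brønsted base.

electrophile

Step 3: Nucleophilic attack by Br⁻ on the carbocation completes the addition, giving R–Br.
The carbocation formed in step 1 accepts an electron pair into an empty or π* orbital — it is the electrophile.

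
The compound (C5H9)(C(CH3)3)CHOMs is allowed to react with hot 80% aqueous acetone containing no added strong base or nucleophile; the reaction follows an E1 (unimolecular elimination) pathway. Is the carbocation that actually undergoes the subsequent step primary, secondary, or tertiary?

tertiary

Step 1: Unassisted departure of MsO⁻ (taking the C–O bonding pair) generates a secondary carbocation.
Step 2: Carbocation rearrangement: a 1,2-hydride shift from the adjacent cyclopentyl carbon converts the initially-formed secondary cation into the more stable tertiary cation.
The cation rearranges from secondary to tertiary via a 1,2-hydride shift from the adjacent cyclopentyl carbon; the tertiary cation is what reacts next.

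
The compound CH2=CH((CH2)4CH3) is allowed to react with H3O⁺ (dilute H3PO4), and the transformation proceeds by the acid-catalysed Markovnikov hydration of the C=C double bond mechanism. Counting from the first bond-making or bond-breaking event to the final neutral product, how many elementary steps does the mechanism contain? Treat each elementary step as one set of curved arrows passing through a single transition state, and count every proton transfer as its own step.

3

Step 1: The π electrons of the C=C bond attack a proton of H3O⁺; Markovnikov addition places the new C–H on the less-substituted alkene carbon, so the positive charge ends up on the more-substituted carbon — a secondary carbocation. H2O is released.
(No 1,2-shift: no single shift to an adjacent carbon would give a more stable cation.)
Step 2: Water acts as the nucleophile: an oxygen lone pair bonds to the cationic carbon, giving an oxonium-ion intermediate.
Step 3: Deprotonation of the oxonium ion by a water molecule delivers the neutral alcohol and regenerates the acid catalyst.
Total: 3 elementary steps.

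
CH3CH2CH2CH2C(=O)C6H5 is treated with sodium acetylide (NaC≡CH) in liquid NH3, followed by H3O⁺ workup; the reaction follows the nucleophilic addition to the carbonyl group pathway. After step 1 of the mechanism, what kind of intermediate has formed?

Step 1: HC≡C⁻ attacks the sp² carbonyl carbon; the C=O π bond breaks and the electrons end up as a lone pair on the alkoxide oxygen of the tetrahedral intermediate.
After step 1 the species present is a tetrahedral alkoxide intermediate.

tetrahedral alkoxide intermediate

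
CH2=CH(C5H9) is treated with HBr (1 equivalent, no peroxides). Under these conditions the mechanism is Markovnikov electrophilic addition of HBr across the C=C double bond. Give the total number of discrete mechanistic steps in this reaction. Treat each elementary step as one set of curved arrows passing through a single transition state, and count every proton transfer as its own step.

3

Step 1: Protonation of the alkene by HBr: the π bond acts as the nucleophile and picks up H⁺, giving the more stable (Markovnikov) secondary carbocation. The H–Br bond breaks heterolytically, releasing Br⁻.
Step 2: A hydride (H with its bonding pair) migrates from the adjacent cyclopentyl carbon to the cationic centre — a 1,2-hydride shift — upgrading the secondary cation to a tertiary one.
Step 3: The Br⁻ anion donates a lone pair to the carbocation, forming the new C–Br σ-bond and giving the neutral alkyl halide.
Total: 3 elementary steps.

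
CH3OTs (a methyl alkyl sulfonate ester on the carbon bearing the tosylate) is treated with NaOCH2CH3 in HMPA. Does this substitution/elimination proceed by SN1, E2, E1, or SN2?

SN2

Conditions: a methyl substrate with a strong nucleophile in the polar aprotic solvent HMPA.
These conditions are the textbook signature of the SN2 pathway.
An unhindered substrate with a strong nucleophile in a polar aprotic solvent favours one-step backside displacement.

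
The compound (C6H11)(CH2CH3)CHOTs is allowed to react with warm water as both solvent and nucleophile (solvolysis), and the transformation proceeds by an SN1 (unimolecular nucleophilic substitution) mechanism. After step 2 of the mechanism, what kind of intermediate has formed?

tertiary carbocation

Step 1: Unassisted departure of TsO⁻ (taking the C–O bonding pair) generates a secondary carbocation.
Step 2: A 1,2-hydride shift from the adjacent cyclohexyl carbon moves the positive charge from the secondary centre to an adjacent carbon, generating a more stable tertiary carbocation.
After step 2 the species present is a tertiary carbocation.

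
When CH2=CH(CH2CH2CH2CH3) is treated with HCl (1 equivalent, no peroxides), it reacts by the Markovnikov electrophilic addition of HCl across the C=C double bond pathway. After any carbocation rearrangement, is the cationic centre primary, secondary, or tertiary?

Step 1: The π electrons of the C=C bond attack a proton of HCl; Markovnikov addition places the new C–H on the less-substituted alkene carbon, so the positive charge ends up on the more-substituted carbon — a secondary carbocation. The H–Cl bond breaks heterolytically, releasing Cl⁻.
No single 1,2-shift to an adjacent carbon would give a more-substituted cation, so no rearrangement occurs.

secondary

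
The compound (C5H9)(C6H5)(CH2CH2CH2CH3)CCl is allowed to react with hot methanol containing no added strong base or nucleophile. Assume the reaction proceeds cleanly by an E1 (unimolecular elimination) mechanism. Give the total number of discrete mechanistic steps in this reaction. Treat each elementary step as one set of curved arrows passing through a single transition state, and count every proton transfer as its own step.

Step 1: Rate-determining heterolysis of the C–Cl bond gives Cl⁻ and a tertiary carbocation.
(No 1,2-shift: no single shift to an adjacent carbon would give a more stable cation.)
Step 2: A weak base (a methanol molecule from the solvent) removes a proton from a carbon adjacent to the cationic centre; the electrons of that C–H bond become the new π(C=C) bond, giving the alkene.
Total: 2 elementary steps.

2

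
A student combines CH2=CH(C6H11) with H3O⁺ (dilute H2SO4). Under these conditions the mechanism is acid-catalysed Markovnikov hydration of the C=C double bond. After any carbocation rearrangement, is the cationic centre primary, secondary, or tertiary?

tertiary

Step 1: The π electrons of the C=C bond attack a proton of H3O⁺; Markovnikov addition places the new C–H on the less-substituted alkene carbon, so the positive charge ends up on the more-substituted carbon — a secondary carbocation. H2O is released.
Step 2: A 1,2-hydride shift from the adjacent cyclohexyl carbon moves the positive charge from the secondary centre to an adjacent carbon, generating a more stable tertiary carbocation.
The cation rearranges from secondary to tertiary via a 1,2-hydride shift from the adjacent cyclohexyl carbon; the tertiary cation is what reacts next.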